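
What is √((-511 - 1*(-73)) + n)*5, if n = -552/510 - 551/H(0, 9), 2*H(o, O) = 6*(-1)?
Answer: I*√16608405/51 ≈ 79.909*I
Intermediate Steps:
H(o, O) = -3 (H(o, O) = (6*(-1))/2 = (½)*(-6) = -3)
n = 46559/255 (n = -552/510 - 551/(-3) = -552*1/510 - 551*(-⅓) = -92/85 + 551/3 = 46559/255 ≈ 182.58)
√((-511 - 1*(-73)) + n)*5 = √((-511 - 1*(-73)) + 46559/255)*5 = √((-511 + 73) + 46559/255)*5 = √(-438 + 46559/255)*5 = √(-65131/255)*5 = (I*√16608405/255)*5 = I*√16608405/51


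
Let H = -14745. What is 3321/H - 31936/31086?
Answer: -95688821/76393845 ≈ -1.2526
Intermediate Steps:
3321/H - 31936/31086 = 3321/(-14745) - 31936/31086 = 3321*(-1/14745) - 31936*1/31086 = -1107/4915 - 15968/15543 = -95688821/76393845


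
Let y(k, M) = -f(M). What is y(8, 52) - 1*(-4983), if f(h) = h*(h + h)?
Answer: -425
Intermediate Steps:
f(h) = 2*h² (f(h) = h*(2*h) = 2*h²)
y(k, M) = -2*M²
y(8, 52) - 1*(-4983) = -2*52² - 1*(-4983) = -2*2704 + 4983 = -5408 + 4983 = -425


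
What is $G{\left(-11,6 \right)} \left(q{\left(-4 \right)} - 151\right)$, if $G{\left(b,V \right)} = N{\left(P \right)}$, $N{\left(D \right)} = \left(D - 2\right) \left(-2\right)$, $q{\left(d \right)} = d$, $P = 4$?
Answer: $620$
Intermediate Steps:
$N{\left(D \right)} = 4 - 2 D$ ($N{\left(D \right)} = \left(-2 + D\right) \left(-2\right) = 4 - 2 D$)
$G{\left(b,V \right)} = -4$ ($G{\left(b,V \right)} = 4 - 8 = -4$)
$G{\left(-11,6 \right)} \left(q{\left(-4 \right)} - 151\right) = - 4 \left(-4 - 151\right) = \left(-4\right) \left(-155\right) = 620$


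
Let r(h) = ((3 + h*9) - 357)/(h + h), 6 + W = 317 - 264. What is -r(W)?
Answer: -69/94 ≈ -0.73404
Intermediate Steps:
W = 47 (W = -6 + (317 - 264) = -6 + 53 = 47)
r(h) = (-354 + 9*h)/(2*h) (r(h) = ((3 + 9*h) - 357)/((2*h)) = (-354 + 9*h)*(1/(2*h)) = (-354 + 9*h)/(2*h))
-r(W) = -(9/2 - 177/47) = -1*69/94 = -69/94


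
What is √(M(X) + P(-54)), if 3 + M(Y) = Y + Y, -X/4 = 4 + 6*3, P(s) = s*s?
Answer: √2737 ≈ 52.316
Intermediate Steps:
P(s) = s²
X = -88 (X = -4*(4 + 6*3) = -4*(4 + 18) = -4*22 = -88)
M(Y) = -3 + 2*Y (M(Y) = -3 + (Y + Y) = -3 + 2*Y)
√(M(X) + P(-54)) = √((-3 + 2*(-88)) + (-54)²) = √((-3 - 176) + 2916) = √(-179 + 2916) = √2737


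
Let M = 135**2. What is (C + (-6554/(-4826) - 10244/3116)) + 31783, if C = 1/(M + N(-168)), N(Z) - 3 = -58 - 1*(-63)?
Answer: 57328137600150/1803845389 ≈ 31781.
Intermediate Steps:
N(Z) = 8 (N(Z) = 3 + (-58 - 1*(-63)) = 3 + (-58 + 63) = 3 + 5 = 8)
M = 18225
C = 1/18233 (C = 1/(18225 + 8) = 1/18233 ≈ 5.4846e-5)
(C + (-6554/(-4826) - 10244/3116)) + 31783 = (1/18233 + (-6554/(-4826) - 10244/3116)) + 31783 = (1/18233 + (-6554*(-1/4826) - 10244*1/3116)) + 31783 = (1/18233 + (3277/2413 - 2561/779)) + 31783 = (1/18233 - 190890/98933) + 31783 = -3480398437/1803845389 + 31783 = 57328137600150/1803845389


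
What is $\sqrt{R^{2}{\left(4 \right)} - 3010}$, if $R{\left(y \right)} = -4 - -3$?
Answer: $i \sqrt{3009} \approx 54.854 i$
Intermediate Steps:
$R{\left(y \right)} = -1$ ($R{\left(y \right)} = -4 + 3 = -1$)
$\sqrt{R^{2}{\left(4 \right)} - 3010} = \sqrt{\left(-1\right)^{2} - 3010} = \sqrt{1 - 3010} = \sqrt{-3009} = i \sqrt{3009}$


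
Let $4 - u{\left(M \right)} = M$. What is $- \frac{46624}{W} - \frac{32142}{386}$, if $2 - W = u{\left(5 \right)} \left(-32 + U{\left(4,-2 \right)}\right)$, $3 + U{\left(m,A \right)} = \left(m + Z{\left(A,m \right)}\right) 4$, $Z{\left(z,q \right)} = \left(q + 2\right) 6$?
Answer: $- \frac{11039449}{24511} \approx -450.39$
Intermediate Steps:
$Z{\left(z,q \right)} = 12 + 6 q$ ($Z{\left(z,q \right)} = \left(2 + q\right) 6 = 12 + 6 q$)
$U{\left(m,A \right)} = 45 + 28 m$ ($U{\left(m,A \right)} = -3 + \left(m + \left(12 + 6 m\right)\right) 4 = -3 + \left(12 + 7 m\right) 4 = -3 + \left(48 + 28 m\right) = 45 + 28 m$)
$u{\left(M \right)} = 4 - M$
$W = 127$ ($W = 2 - \left(4 - 5\right) \left(-32 + \left(45 + 28 \cdot 4\right)\right) = 2 - \left(4 - 5\right) \left(-32 + \left(45 + 112\right)\right) = 2 - - (-32 + 157) = 2 - \left(-1\right) 125 = 2 - -125 = 2 + 125 = 127$)
$- \frac{46624}{W} - \frac{32142}{386} = - \frac{46624}{127} - \frac{32142}{386} = \left(-46624\right) \frac{1}{127} - \frac{16071}{193} = - \frac{46624}{127} - \frac{16071}{193} = - \frac{11039449}{24511}$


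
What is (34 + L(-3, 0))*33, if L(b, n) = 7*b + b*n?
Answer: 429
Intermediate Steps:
(34 + L(-3, 0))*33 = (34 - 3*(7 + 0))*33 = (34 - 3*7)*33 = (34 - 21)*33 = 13*33 = 429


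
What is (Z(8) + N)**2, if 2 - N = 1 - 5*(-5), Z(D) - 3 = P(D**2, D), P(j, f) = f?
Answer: 169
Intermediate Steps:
Z(D) = 3 + D
N = -24 (N = 2 - (1 - 5*(-5)) = 2 - (1 + 25) = 2 - 1*26 = 2 - 26 = -24)
(Z(8) + N)**2 = ((3 + 8) - 24)**2 = (11 - 24)**2 = (-13)**2 = 169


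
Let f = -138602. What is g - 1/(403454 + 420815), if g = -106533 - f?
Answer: 26433482560/824269 ≈ 32069.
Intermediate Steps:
g = 32069 (g = -106533 - 1*(-138602) = -106533 + 138602 = 32069)
g - 1/(403454 + 420815) = 32069 - 1/(403454 + 420815) = 32069 - 1/824269 = 26433482560/824269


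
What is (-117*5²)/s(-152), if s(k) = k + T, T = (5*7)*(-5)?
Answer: 975/109 ≈ 8.9449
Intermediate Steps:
T = -175 (T = 35*(-5) = -175)
s(k) = -175 + k (s(k) = k - 175 = -175 + k)
(-117*5²)/s(-152) = (-117*5²)/(-175 - 152) = -117*25/(-327) = -2925*(-1/327) = 975/109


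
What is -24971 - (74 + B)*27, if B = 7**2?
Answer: -28292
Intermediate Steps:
B = 49
-24971 - (74 + B)*27 = -24971 - (74 + 49)*27 = -24971 - 123*27 = -24971 - 1*3321 = -24971 - 3321 = -28292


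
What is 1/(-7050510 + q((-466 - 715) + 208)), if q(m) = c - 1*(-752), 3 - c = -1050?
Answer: -1/7048705 ≈ -1.4187e-7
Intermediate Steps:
c = 1053 (c = 3 - 1*(-1050) = 3 + 1050 = 1053)
q(m) = 1805 (q(m) = 1053 - 1*(-752) = 1053 + 752 = 1805)
1/(-7050510 + q((-466 - 715) + 208)) = 1/(-7050510 + 1805) = 1/(-7048705) = -1/7048705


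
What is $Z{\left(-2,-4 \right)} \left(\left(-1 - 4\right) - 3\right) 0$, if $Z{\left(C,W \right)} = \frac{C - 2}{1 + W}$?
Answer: $0$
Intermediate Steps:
$Z{\left(C,W \right)} = \frac{-2 + C}{1 + W}$
$Z{\left(-2,-4 \right)} \left(\left(-1 - 4\right) - 3\right) 0 = \frac{-2 - 2}{1 - 4} \left(\left(-1 - 4\right) - 3\right) 0 = \frac{1}{-3} \left(-4\right) \left(-5 - 3\right) 0 = \left(- \frac{1}{3}\right) \left(-4\right) \left(-8\right) 0 = \frac{4}{3} \left(-8\right) 0 = \left(- \frac{32}{3}\right) 0 = 0$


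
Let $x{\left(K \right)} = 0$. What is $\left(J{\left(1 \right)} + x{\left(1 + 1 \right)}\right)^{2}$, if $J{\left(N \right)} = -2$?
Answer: $4$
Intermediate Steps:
$\left(J{\left(1 \right)} + x{\left(1 + 1 \right)}\right)^{2} = \left(-2 + 0\right)^{2} = \left(-2\right)^{2} = 4$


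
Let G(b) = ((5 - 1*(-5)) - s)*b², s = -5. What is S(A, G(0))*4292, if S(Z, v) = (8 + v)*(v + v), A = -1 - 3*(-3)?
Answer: 0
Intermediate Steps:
G(b) = 15*b² (G(b) = ((5 - 1*(-5)) - 1*(-5))*b² = ((5 + 5) + 5)*b² = (10 + 5)*b² = 15*b²)
A = 8 (A = -1 + 9 = 8)
S(Z, v) = 2*v*(8 + v) (S(Z, v) = (8 + v)*(2*v) = 2*v*(8 + v))
S(A, G(0))*4292 = (2*(15*0²)*(8 + 15*0²))*4292 = (2*(15*0)*(8 + 15*0))*4292 = (2*0*(8 + 0))*4292 = (2*0*8)*4292 = 0*4292 = 0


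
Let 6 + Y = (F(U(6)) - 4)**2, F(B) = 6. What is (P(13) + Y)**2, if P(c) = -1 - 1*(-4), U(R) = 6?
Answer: 1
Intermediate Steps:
P(c) = 3 (P(c) = -1 + 4 = 3)
Y = -2 (Y = -6 + (6 - 4)**2 = -6 + 2**2 = -6 + 4 = -2)
(P(13) + Y)**2 = (3 - 2)**2 = 1**2 = 1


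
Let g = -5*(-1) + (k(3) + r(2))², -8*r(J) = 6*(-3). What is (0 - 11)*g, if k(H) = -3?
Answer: -979/16 ≈ -61.188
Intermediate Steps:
r(J) = 9/4 (r(J) = -3*(-3)/4 = -⅛*(-18) = 9/4)
g = 89/16 (g = -5*(-1) + (-3 + 9/4)² = 5 + (-¾)² = 5 + 9/16 = 89/16 ≈ 5.5625)
(0 - 11)*g = (0 - 11)*(89/16) = -11*89/16 = -979/16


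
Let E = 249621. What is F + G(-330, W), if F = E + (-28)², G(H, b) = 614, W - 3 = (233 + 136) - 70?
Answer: 251019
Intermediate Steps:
W = 302 (W = 3 + ((233 + 136) - 70) = 3 + (369 - 70) = 3 + 299 = 302)
F = 250405 (F = 249621 + (-28)² = 249621 + 784 = 250405)
F + G(-330, W) = 250405 + 614 = 251019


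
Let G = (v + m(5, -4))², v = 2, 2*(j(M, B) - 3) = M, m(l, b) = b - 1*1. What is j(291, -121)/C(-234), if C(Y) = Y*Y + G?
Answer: 33/12170 ≈ 0.0027116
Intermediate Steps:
m(l, b) = -1 + b (m(l, b) = b - 1 = -1 + b)
j(M, B) = 3 + M/2
G = 9 (G = (2 + (-1 - 4))² = (2 - 5)² = (-3)² = 9)
C(Y) = 9 + Y² (C(Y) = Y*Y + 9 = Y² + 9 = 9 + Y²)
j(291, -121)/C(-234) = (3 + (½)*291)/(9 + (-234)²) = (3 + 291/2)/(9 + 54756) = (297/2)/54765 = (297/2)*(1/54765) = 33/12170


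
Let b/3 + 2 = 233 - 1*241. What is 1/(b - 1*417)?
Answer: -1/447 ≈ -0.0022371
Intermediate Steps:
b = -30 (b = -6 + 3*(233 - 1*241) = -6 + 3*(233 - 241) = -6 + 3*(-8) = -6 - 24 = -30)
1/(b - 1*417) = 1/(-30 - 1*417) = 1/(-30 - 417) = 1/(-447) = -1/447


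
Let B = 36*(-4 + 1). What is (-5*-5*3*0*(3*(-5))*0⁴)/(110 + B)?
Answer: 0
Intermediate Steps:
B = -108 (B = 36*(-3) = -108)
(-5*-5*3*0*(3*(-5))*0⁴)/(110 + B) = (-5*-5*3*0*(3*(-5))*0⁴)/(110 - 108) = -5*(-15*0)*(-15*0)/2 = -0*0*(½) = -5*0*(½) = 0*(½) = 0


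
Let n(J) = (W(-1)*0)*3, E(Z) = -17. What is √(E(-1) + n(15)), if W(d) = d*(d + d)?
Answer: I*√17 ≈ 4.1231*I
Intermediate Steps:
W(d) = 2*d² (W(d) = d*(2*d) = 2*d²)
n(J) = 0 (n(J) = ((2*(-1)²)*0)*3 = ((2*1)*0)*3 = (2*0)*3 = 0*3 = 0)
√(E(-1) + n(15)) = √(-17 + 0) = √(-17) = I*√17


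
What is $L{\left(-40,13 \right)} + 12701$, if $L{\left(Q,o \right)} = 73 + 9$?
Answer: $12783$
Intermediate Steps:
$L{\left(Q,o \right)} = 82$
$L{\left(-40,13 \right)} + 12701 = 82 + 12701 = 12783$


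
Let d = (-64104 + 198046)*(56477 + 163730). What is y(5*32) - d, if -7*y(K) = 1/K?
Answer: -33034361913281/1120 ≈ -2.9495e+10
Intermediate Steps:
y(K) = -1/(7*K)
d = 29494965994 (d = 133942*220207 = 29494965994)
y(5*32) - d = -1/(7*(5*32)) - 1*29494965994 = -⅐/160 - 29494965994 = -⅐*1/160 - 29494965994 = -1/1120 - 29494965994 = -33034361913281/1120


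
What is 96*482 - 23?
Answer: 46249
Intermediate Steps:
96*482 - 23 = 46272 - 23 = 46249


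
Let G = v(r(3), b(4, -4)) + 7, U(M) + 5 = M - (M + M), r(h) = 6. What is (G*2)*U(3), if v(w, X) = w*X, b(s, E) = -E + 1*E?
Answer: -112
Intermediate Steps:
b(s, E) = 0 (b(s, E) = -E + E = 0)
U(M) = -5 - M (U(M) = -5 + (M - (M + M)) = -5 + (M - 2*M) = -5 - M)
v(w, X) = X*w
G = 7 (G = 0*6 + 7 = 0 + 7 = 7)
(G*2)*U(3) = (7*2)*(-5 - 1*3) = 14*(-5 - 3) = 14*(-8) = -112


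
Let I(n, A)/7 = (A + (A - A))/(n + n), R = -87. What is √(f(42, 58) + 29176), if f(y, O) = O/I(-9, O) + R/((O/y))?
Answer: √1426411/7 ≈ 170.62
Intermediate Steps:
I(n, A) = 7*A/(2*n) (I(n, A) = 7*((A + (A - A))/(n + n)) = 7*((A + 0)/((2*n))) = 7*(A*(1/(2*n))) = 7*(A/(2*n)) = 7*A/(2*n))
f(y, O) = -18/7 - 87*y/O (f(y, O) = O/(((7/2)*O/(-9))) - 87*y/O = O/(((7/2)*O*(-⅑))) - 87*y/O = O/((-7*O/18)) - 87*y/O = O*(-18/(7*O)) - 87*y/O = -18/7 - 87*y/O)
√(f(42, 58) + 29176) = √((-18/7 - 87*42/58) + 29176) = √((-18/7 - 87*42*1/58) + 29176) = √((-18/7 - 63) + 29176) = √(-459/7 + 29176) = √(203773/7) = √1426411/7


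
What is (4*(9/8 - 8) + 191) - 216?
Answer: -105/2 ≈ -52.500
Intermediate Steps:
(4*(9/8 - 8) + 191) - 216 = (4*(-55/8) + 191) - 216 = (-55/2 + 191) - 216 = 327/2 - 216 = -105/2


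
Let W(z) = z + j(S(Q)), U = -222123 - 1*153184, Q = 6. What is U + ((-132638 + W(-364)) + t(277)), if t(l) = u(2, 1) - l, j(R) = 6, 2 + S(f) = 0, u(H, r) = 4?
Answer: -508576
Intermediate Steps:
U = -375307 (U = -222123 - 153184 = -375307)
S(f) = -2 (S(f) = -2 + 0 = -2)
t(l) = 4 - l
W(z) = 6 + z (W(z) = z + 6 = 6 + z)
U + ((-132638 + W(-364)) + t(277)) = -375307 + ((-132638 + (6 - 364)) + (4 - 1*277)) = -375307 + ((-132638 - 358) + (4 - 277)) = -375307 + (-132996 - 273) = -375307 - 133269 = -508576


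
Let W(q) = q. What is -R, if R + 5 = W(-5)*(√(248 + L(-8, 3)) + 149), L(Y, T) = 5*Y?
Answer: 750 + 20*√13 ≈ 822.11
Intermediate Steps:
R = -750 - 20*√13 (R = -5 - 5*(√(248 + 5*(-8)) + 149) = -5 - 5*(√(248 - 40) + 149) = -5 - 5*(√208 + 149) = -5 - 5*(4*√13 + 149) = -5 - 5*(149 + 4*√13) = -5 + (-745 - 20*√13) = -750 - 20*√13 ≈ -822.11)
-R = -(-750 - 20*√13) = 750 + 20*√13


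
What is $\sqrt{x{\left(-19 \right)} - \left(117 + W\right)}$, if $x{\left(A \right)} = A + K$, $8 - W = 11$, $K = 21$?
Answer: $4 i \sqrt{7} \approx 10.583 i$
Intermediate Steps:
$W = -3$ ($W = 8 - 11 = -3$)
$x{\left(A \right)} = 21 + A$ ($x{\left(A \right)} = A + 21 = 21 + A$)
$\sqrt{x{\left(-19 \right)} - \left(117 + W\right)} = \sqrt{\left(21 - 19\right) - 114} = \sqrt{2 + \left(-117 + 3\right)} = \sqrt{2 - 114} = \sqrt{-112} = 4 i \sqrt{7}$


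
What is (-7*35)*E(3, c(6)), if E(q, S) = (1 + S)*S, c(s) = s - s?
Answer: 0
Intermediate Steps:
c(s) = 0
E(q, S) = S*(1 + S)
(-7*35)*E(3, c(6)) = (-7*35)*(0*(1 + 0)) = -0 = -245*0 = 0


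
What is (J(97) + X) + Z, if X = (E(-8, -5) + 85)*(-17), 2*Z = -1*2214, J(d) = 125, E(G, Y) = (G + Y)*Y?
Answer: -3532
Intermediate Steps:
E(G, Y) = Y*(G + Y)
Z = -1107 (Z = (-1*2214)/2 = (½)*(-2214) = -1107)
X = -2550 (X = (-5*(-8 - 5) + 85)*(-17) = (-5*(-13) + 85)*(-17) = (65 + 85)*(-17) = 150*(-17) = -2550)
(J(97) + X) + Z = (125 - 2550) - 1107 = -2425 - 1107 = -3532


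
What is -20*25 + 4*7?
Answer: -472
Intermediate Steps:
-20*25 + 4*7 = -500 + 28 = -472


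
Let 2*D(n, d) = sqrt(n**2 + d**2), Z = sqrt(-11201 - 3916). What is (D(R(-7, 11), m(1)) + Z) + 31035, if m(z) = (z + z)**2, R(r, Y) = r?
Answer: 31035 + sqrt(65)/2 + I*sqrt(15117) ≈ 31039.0 + 122.95*I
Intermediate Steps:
m(z) = 4*z**2 (m(z) = (2*z)**2 = 4*z**2)
Z = I*sqrt(15117) (Z = sqrt(-15117) = I*sqrt(15117) ≈ 122.95*I)
D(n, d) = sqrt(d**2 + n**2)/2 (D(n, d) = sqrt(n**2 + d**2)/2 = sqrt(d**2 + n**2)/2)
(D(R(-7, 11), m(1)) + Z) + 31035 = (sqrt((4*1**2)**2 + (-7)**2)/2 + I*sqrt(15117)) + 31035 = (sqrt((4*1)**2 + 49)/2 + I*sqrt(15117)) + 31035 = (sqrt(4**2 + 49)/2 + I*sqrt(15117)) + 31035 = (sqrt(16 + 49)/2 + I*sqrt(15117)) + 31035 = (sqrt(65)/2 + I*sqrt(15117)) + 31035 = 31035 + sqrt(65)/2 + I*sqrt(15117)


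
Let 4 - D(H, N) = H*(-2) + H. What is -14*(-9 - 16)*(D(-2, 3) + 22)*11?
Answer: 92400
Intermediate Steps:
D(H, N) = 4 + H (D(H, N) = 4 - (H*(-2) + H) = 4 - (-2*H + H) = 4 - (-1)*H = 4 + H)
-14*(-9 - 16)*(D(-2, 3) + 22)*11 = -14*(-9 - 16)*((4 - 2) + 22)*11 = -(-350)*(2 + 22)*11 = -(-350)*24*11 = -14*(-600)*11 = 8400*11 = 92400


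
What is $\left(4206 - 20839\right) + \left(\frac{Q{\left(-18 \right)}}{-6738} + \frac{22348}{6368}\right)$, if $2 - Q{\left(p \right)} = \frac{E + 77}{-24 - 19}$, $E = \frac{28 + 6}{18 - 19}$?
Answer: $- \frac{29730470123}{1787816} \approx -16630.0$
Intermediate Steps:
$E = -34$ ($E = \frac{34}{18 - 19} = \frac{34}{-1} = 34 \left(-1\right) = -34$)
$Q{\left(p \right)} = 3$ ($Q{\left(p \right)} = 2 - \frac{-34 + 77}{-24 - 19} = 2 - \frac{43}{-43} = 2 - 43 \left(- \frac{1}{43}\right) = 2 - -1 = 2 + 1 = 3$)
$\left(4206 - 20839\right) + \left(\frac{Q{\left(-18 \right)}}{-6738} + \frac{22348}{6368}\right) = \left(4206 - 20839\right) + \left(\frac{3}{-6738} + \frac{22348}{6368}\right) = -16633 + \left(3 \left(- \frac{1}{6738}\right) + 22348 \cdot \frac{1}{6368}\right) = -16633 + \left(- \frac{1}{2246} + \frac{5587}{1592}\right) = -16633 + \frac{6273405}{1787816} = - \frac{29730470123}{1787816}$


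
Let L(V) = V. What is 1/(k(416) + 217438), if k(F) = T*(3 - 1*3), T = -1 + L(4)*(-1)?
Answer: 1/217438 ≈ 4.5990e-6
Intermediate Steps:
T = -5 (T = -1 + 4*(-1) = -1 - 4 = -5)
k(F) = 0 (k(F) = -5*(3 - 1*3) = -5*(3 - 3) = -5*0 = 0)
1/(k(416) + 217438) = 1/(0 + 217438) = 1/217438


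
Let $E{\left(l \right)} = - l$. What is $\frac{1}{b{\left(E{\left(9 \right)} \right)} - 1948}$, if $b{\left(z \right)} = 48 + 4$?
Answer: $- \frac{1}{1896} \approx -0.00052743$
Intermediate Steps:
$b{\left(z \right)} = 52$
$\frac{1}{b{\left(E{\left(9 \right)} \right)} - 1948} = \frac{1}{52 - 1948} = \frac{1}{-1896} = - \frac{1}{1896}$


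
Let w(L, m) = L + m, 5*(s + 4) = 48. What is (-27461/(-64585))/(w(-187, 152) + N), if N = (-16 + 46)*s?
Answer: 3923/1227115 ≈ 0.0031969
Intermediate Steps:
s = 28/5 (s = -4 + (⅕)*48 = -4 + 48/5 = 28/5 ≈ 5.6000)
N = 168 (N = (-16 + 46)*(28/5) = 30*(28/5) = 168)
(-27461/(-64585))/(w(-187, 152) + N) = (-27461/(-64585))/((-187 + 152) + 168) = (-27461*(-1/64585))/(-35 + 168) = (27461/64585)/133 = (27461/64585)*(1/133) = 3923/1227115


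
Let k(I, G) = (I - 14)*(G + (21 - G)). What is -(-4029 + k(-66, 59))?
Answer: 5709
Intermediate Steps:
k(I, G) = -294 + 21*I (k(I, G) = (-14 + I)*21 = -294 + 21*I)
-(-4029 + k(-66, 59)) = -(-4029 + (-294 + 21*(-66))) = -(-4029 + (-294 - 1386)) = -(-4029 - 1680) = -1*(-5709) = 5709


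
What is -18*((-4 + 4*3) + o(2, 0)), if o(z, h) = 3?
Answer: -198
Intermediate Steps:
-18*((-4 + 4*3) + o(2, 0)) = -18*((-4 + 4*3) + 3) = -18*((-4 + 12) + 3) = -18*(8 + 3) = -18*11 = -198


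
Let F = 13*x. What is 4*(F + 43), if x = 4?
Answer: 380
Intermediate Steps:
F = 52 (F = 13*4 = 52)
4*(F + 43) = 4*(52 + 43) = 4*95 = 380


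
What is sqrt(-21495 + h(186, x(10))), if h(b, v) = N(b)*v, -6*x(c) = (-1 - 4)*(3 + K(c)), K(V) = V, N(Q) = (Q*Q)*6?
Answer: sqrt(2227245) ≈ 1492.4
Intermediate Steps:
N(Q) = 6*Q**2 (N(Q) = Q**2*6 = 6*Q**2)
x(c) = 5/2 + 5*c/6 (x(c) = -(-1 - 4)*(3 + c)/6 = -(-5)*(3 + c)/6 = -(-15 - 5*c)/6 = 5/2 + 5*c/6)
h(b, v) = 6*v*b**2 (h(b, v) = (6*b**2)*v = 6*v*b**2)
sqrt(-21495 + h(186, x(10))) = sqrt(-21495 + 6*(5/2 + (5/6)*10)*186**2) = sqrt(-21495 + 6*(5/2 + 25/3)*34596) = sqrt(-21495 + 6*(65/6)*34596) = sqrt(-21495 + 2248740) = sqrt(2227245)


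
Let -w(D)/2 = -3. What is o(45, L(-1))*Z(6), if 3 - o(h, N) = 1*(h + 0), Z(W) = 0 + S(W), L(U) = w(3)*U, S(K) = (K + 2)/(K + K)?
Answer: -28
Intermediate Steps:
S(K) = (2 + K)/(2*K) (S(K) = (2 + K)/((2*K)) = (2 + K)*(1/(2*K)) = (2 + K)/(2*K))
w(D) = 6 (w(D) = -2*(-3) = 6)
L(U) = 6*U
Z(W) = (2 + W)/(2*W) (Z(W) = 0 + (2 + W)/(2*W) = (2 + W)/(2*W))
o(h, N) = 3 - h (o(h, N) = 3 - (h + 0) = 3 - h)
o(45, L(-1))*Z(6) = (3 - 1*45)*((1/2)*(2 + 6)/6) = (3 - 45)*((1/2)*(1/6)*8) = -42*2/3 = -28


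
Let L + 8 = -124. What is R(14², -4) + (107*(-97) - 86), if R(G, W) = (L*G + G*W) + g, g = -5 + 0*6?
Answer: -37126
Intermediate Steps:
L = -132 (L = -8 - 124 = -132)
g = -5 (g = -5 + 0 = -5)
R(G, W) = -5 - 132*G + G*W (R(G, W) = (-132*G + G*W) - 5 = -5 - 132*G + G*W)
R(14², -4) + (107*(-97) - 86) = (-5 - 132*14² + 14²*(-4)) + (107*(-97) - 86) = (-5 - 132*196 + 196*(-4)) + (-10379 - 86) = (-5 - 25872 - 784) - 10465 = -26661 - 10465 = -37126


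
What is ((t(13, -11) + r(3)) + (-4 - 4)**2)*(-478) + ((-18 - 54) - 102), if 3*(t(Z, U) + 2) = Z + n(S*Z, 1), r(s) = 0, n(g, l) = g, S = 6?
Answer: -132928/3 ≈ -44309.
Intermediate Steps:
t(Z, U) = -2 + 7*Z/3 (t(Z, U) = -2 + (Z + 6*Z)/3 = -2 + (7*Z)/3 = -2 + 7*Z/3)
((t(13, -11) + r(3)) + (-4 - 4)**2)*(-478) + ((-18 - 54) - 102) = (((-2 + (7/3)*13) + 0) + (-4 - 4)**2)*(-478) + ((-18 - 54) - 102) = (((-2 + 91/3) + 0) + (-8)**2)*(-478) + (-72 - 102) = ((85/3 + 0) + 64)*(-478) - 174 = (85/3 + 64)*(-478) - 174 = (277/3)*(-478) - 174 = -132406/3 - 174 = -132928/3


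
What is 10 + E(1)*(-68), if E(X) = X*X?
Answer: -58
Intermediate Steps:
E(X) = X²
10 + E(1)*(-68) = 10 + 1²*(-68) = 10 + 1*(-68) = 10 - 68 = -58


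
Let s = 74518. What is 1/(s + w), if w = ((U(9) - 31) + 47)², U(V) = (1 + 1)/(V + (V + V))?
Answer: 729/54511978 ≈ 1.3373e-5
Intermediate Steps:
U(V) = 2/(3*V) (U(V) = 2/(V + 2*V) = 2/((3*V)) = 2*(1/(3*V)) = 2/(3*V))
w = 188356/729 (w = (((⅔)/9 - 31) + 47)² = (((⅔)*(⅑) - 31) + 47)² = ((2/27 - 31) + 47)² = (-835/27 + 47)² = (434/27)² = 188356/729 ≈ 258.38)
1/(s + w) = 1/(74518 + 188356/729) = 1/(54511978/729) = 729/54511978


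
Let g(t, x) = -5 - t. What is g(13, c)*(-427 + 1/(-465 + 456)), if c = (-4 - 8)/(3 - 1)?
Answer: 7688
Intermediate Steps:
c = -6 (c = -12/2 = -12*1/2 = -6)
g(13, c)*(-427 + 1/(-465 + 456)) = (-5 - 1*13)*(-427 + 1/(-465 + 456)) = (-5 - 13)*(-427 + 1/(-9)) = -18*(-427 - 1/9) = -18*(-3844/9) = 7688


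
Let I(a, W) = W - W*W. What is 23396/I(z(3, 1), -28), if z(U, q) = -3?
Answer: -5849/203 ≈ -28.813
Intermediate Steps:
I(a, W) = W - W**2
23396/I(z(3, 1), -28) = 23396/((-28*(1 - 1*(-28)))) = 23396/((-28*(1 + 28))) = 23396/((-28*29)) = 23396/(-812) = 23396*(-1/812) = -5849/203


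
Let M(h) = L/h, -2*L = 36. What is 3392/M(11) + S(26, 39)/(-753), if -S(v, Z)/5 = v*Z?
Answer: -4667446/2259 ≈ -2066.2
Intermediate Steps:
L = -18 (L = -½*36 = -18)
M(h) = -18/h
S(v, Z) = -5*Z*v (S(v, Z) = -5*v*Z = -5*Z*v)
3392/M(11) + S(26, 39)/(-753) = 3392/((-18/11)) - 5*39*26/(-753) = 3392/((-18*1/11)) - 5070*(-1/753) = 3392/(-18/11) + 1690/251 = 3392*(-11/18) + 1690/251 = -18656/9 + 1690/251 = -4667446/2259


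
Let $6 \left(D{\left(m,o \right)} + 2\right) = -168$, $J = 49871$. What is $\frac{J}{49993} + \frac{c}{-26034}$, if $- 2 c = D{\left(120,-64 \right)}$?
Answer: $\frac{432530573}{433839254} \approx 0.99698$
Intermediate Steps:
$D{\left(m,o \right)} = -30$ ($D{\left(m,o \right)} = -2 + \frac{1}{6} \left(-168\right) = -2 - 28 = -30$)
$c = 15$ ($c = \left(- \frac{1}{2}\right) \left(-30\right) = 15$)
$\frac{J}{49993} + \frac{c}{-26034} = \frac{49871}{49993} + \frac{15}{-26034} = 49871 \cdot \frac{1}{49993} + 15 \left(- \frac{1}{26034}\right) = \frac{49871}{49993} - \frac{5}{8678} = \frac{432530573}{433839254}$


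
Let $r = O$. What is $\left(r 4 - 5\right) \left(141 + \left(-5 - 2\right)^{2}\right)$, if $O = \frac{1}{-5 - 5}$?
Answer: $-1026$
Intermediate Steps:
$O = - \frac{1}{10}$ ($O = \frac{1}{-10} = - \frac{1}{10} \approx -0.1$)
$r = - \frac{1}{10} \approx -0.1$
$\left(r 4 - 5\right) \left(141 + \left(-5 - 2\right)^{2}\right) = \left(\left(- \frac{1}{10}\right) 4 - 5\right) \left(141 + \left(-5 - 2\right)^{2}\right) = \left(- \frac{2}{5} - 5\right) \left(141 + \left(-7\right)^{2}\right) = - \frac{27 \left(141 + 49\right)}{5} = \left(- \frac{27}{5}\right) 190 = -1026$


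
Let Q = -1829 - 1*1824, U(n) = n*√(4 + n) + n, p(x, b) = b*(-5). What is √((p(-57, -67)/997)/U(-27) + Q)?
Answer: √2991*√((-98335442 - 98335107*I*√23)/(1 + I*√23))/8973 ≈ 2.0572e-5 + 60.44*I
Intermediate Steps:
p(x, b) = -5*b
U(n) = n + n*√(4 + n)
Q = -3653 (Q = -1829 - 1824 = -3653)
√((p(-57, -67)/997)/U(-27) + Q) = √((-5*(-67)/997)/((-27*(1 + √(4 - 27)))) - 3653) = √((335*(1/997))/((-27*(1 + √(-23)))) - 3653) = √(335/(997*((-27*(1 + I*√23)))) - 3653) = √(335/(997*(-27 - 27*I*√23)) - 3653) = √(-3653 + 335/(997*(-27 - 27*I*√23)))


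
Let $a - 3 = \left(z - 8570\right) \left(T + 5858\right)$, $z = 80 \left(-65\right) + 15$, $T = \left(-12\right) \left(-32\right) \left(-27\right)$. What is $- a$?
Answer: $-62035053$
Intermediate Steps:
$T = -10368$ ($T = 384 \left(-27\right) = -10368$)
$z = -5185$ ($z = -5200 + 15 = -5185$)
$a = 62035053$ ($a = 3 + \left(-5185 - 8570\right) \left(-10368 + 5858\right) = 3 - -62035050 = 3 + 62035050 = 62035053$)
$- a = \left(-1\right) 62035053 = -62035053$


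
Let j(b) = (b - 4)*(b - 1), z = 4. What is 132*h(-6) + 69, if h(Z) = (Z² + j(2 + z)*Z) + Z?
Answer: -3891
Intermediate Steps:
j(b) = (-1 + b)*(-4 + b) (j(b) = (-4 + b)*(-1 + b) = (-1 + b)*(-4 + b))
h(Z) = Z² + 11*Z (h(Z) = (Z² + (4 + (2 + 4)² - 5*(2 + 4))*Z) + Z = (Z² + (4 + 6² - 5*6)*Z) + Z = (Z² + (4 + 36 - 30)*Z) + Z = (Z² + 10*Z) + Z = Z² + 11*Z)
132*h(-6) + 69 = 132*(-6*(11 - 6)) + 69 = 132*(-6*5) + 69 = 132*(-30) + 69 = -3960 + 69 = -3891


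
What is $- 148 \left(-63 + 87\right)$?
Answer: $-3552$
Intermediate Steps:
$- 148 \left(-63 + 87\right) = \left(-148\right) 24 = -3552$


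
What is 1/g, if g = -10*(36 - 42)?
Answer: 1/60 ≈ 0.016667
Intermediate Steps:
g = 60 (g = -10*(-6) = 60)
1/g = 1/60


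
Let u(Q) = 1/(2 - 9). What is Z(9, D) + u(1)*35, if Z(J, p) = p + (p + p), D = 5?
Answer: 10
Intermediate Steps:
Z(J, p) = 3*p (Z(J, p) = p + 2*p = 3*p)
u(Q) = -⅐ (u(Q) = 1/(-7) = -⅐)
Z(9, D) + u(1)*35 = 3*5 - ⅐*35 = 15 - 5 = 10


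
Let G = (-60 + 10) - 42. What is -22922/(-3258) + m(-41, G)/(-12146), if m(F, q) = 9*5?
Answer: 139132001/19785834 ≈ 7.0319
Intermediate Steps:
G = -92 (G = -50 - 42 = -92)
m(F, q) = 45
-22922/(-3258) + m(-41, G)/(-12146) = -22922/(-3258) + 45/(-12146) = -22922*(-1/3258) + 45*(-1/12146) = 11461/1629 - 45/12146 = 139132001/19785834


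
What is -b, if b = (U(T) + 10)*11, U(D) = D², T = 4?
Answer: -286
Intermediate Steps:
b = 286 (b = (4² + 10)*11 = (16 + 10)*11 = 26*11 = 286)
-b = -1*286 = -286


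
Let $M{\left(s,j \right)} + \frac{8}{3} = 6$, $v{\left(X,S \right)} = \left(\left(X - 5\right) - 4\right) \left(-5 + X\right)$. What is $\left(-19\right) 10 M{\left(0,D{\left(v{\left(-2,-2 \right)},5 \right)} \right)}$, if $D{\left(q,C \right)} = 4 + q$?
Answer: $- \frac{1900}{3} \approx -633.33$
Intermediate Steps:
$v{\left(X,S \right)} = \left(-9 + X\right) \left(-5 + X\right)$ ($v{\left(X,S \right)} = \left(\left(X - 5\right) - 4\right) \left(-5 + X\right) = \left(\left(-5 + X\right) - 4\right) \left(-5 + X\right) = \left(-9 + X\right) \left(-5 + X\right)$)
$M{\left(s,j \right)} = \frac{10}{3}$ ($M{\left(s,j \right)} = - \frac{8}{3} + 6 = \frac{10}{3}$)
$\left(-19\right) 10 M{\left(0,D{\left(v{\left(-2,-2 \right)},5 \right)} \right)} = \left(-19\right) 10 \cdot \frac{10}{3} = \left(-190\right) \frac{10}{3} = - \frac{1900}{3}$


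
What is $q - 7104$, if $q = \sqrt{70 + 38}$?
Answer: $-7104 + 6 \sqrt{3} \approx -7093.6$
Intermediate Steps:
$q = 6 \sqrt{3}$ ($q = \sqrt{108} = 6 \sqrt{3} \approx 10.392$)
$q - 7104 = 6 \sqrt{3} - 7104 = -7104 + 6 \sqrt{3}$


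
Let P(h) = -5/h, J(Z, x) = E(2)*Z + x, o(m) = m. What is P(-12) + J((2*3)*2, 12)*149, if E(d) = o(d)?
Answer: 64373/12 ≈ 5364.4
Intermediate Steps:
E(d) = d
J(Z, x) = x + 2*Z (J(Z, x) = 2*Z + x = x + 2*Z)
P(-12) + J((2*3)*2, 12)*149 = -5/(-12) + (12 + 2*((2*3)*2))*149 = -5*(-1/12) + (12 + 2*(6*2))*149 = 5/12 + (12 + 2*12)*149 = 5/12 + (12 + 24)*149 = 5/12 + 36*149 = 5/12 + 5364 = 64373/12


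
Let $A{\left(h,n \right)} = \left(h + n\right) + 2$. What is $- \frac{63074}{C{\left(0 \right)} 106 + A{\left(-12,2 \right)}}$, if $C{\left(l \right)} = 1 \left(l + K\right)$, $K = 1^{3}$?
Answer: $- \frac{31537}{49} \approx -643.61$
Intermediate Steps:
$K = 1$
$A{\left(h,n \right)} = 2 + h + n$
$C{\left(l \right)} = 1 + l$ ($C{\left(l \right)} = 1 \left(l + 1\right) = 1 \left(1 + l\right) = 1 + l$)
$- \frac{63074}{C{\left(0 \right)} 106 + A{\left(-12,2 \right)}} = - \frac{63074}{\left(1 + 0\right) 106 + \left(2 - 12 + 2\right)} = - \frac{63074}{1 \cdot 106 - 8} = - \frac{63074}{106 - 8} = - \frac{63074}{98} = \left(-63074\right) \frac{1}{98} = - \frac{31537}{49}$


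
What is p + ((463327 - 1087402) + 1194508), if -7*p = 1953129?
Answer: 2039902/7 ≈ 2.9141e+5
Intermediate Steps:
p = -1953129/7 (p = -1/7*1953129 = -1953129/7 ≈ -2.7902e+5)
p + ((463327 - 1087402) + 1194508) = -1953129/7 + ((463327 - 1087402) + 1194508) = -1953129/7 + (-624075 + 1194508) = -1953129/7 + 570433 = 2039902/7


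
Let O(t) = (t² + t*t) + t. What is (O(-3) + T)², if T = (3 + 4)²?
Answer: 4096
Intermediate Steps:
O(t) = t + 2*t² (O(t) = (t² + t²) + t = 2*t² + t = t + 2*t²)
T = 49 (T = 7² = 49)
(O(-3) + T)² = (-3*(1 + 2*(-3)) + 49)² = (-3*(1 - 6) + 49)² = (-3*(-5) + 49)² = (15 + 49)² = 64² = 4096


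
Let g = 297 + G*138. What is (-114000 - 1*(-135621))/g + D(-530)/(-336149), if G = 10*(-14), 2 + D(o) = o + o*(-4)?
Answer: -2432695351/2131520809 ≈ -1.1413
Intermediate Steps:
D(o) = -2 - 3*o (D(o) = -2 + (o + o*(-4)) = -2 + (o - 4*o) = -2 - 3*o)
G = -140
g = -19023 (g = 297 - 140*138 = 297 - 19320 = -19023)
(-114000 - 1*(-135621))/g + D(-530)/(-336149) = (-114000 - 1*(-135621))/(-19023) + (-2 - 3*(-530))/(-336149) = (-114000 + 135621)*(-1/19023) + (-2 + 1590)*(-1/336149) = 21621*(-1/19023) + 1588*(-1/336149) = -7207/6341 - 1588/336149 = -2432695351/2131520809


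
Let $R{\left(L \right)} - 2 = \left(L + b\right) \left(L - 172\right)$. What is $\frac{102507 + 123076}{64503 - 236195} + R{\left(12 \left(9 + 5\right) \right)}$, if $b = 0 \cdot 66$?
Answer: $- \frac{115259223}{171692} \approx -671.31$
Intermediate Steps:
$b = 0$
$R{\left(L \right)} = 2 + L \left(-172 + L\right)$ ($R{\left(L \right)} = 2 + \left(L + 0\right) \left(L - 172\right) = 2 + L \left(-172 + L\right)$)
$\frac{102507 + 123076}{64503 - 236195} + R{\left(12 \left(9 + 5\right) \right)} = \frac{102507 + 123076}{64503 - 236195} + \left(2 + \left(12 \left(9 + 5\right)\right)^{2} - 172 \cdot 12 \left(9 + 5\right)\right) = \frac{225583}{-171692} + \left(2 + \left(12 \cdot 14\right)^{2} - 172 \cdot 12 \cdot 14\right) = 225583 \left(- \frac{1}{171692}\right) + \left(2 + 168^{2} - 28896\right) = - \frac{225583}{171692} + \left(2 + 28224 - 28896\right) = - \frac{225583}{171692} - 670 = - \frac{115259223}{171692}$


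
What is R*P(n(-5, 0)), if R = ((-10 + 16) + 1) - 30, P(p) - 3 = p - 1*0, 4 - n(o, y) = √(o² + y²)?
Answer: -46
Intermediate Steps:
n(o, y) = 4 - √(o² + y²)
P(p) = 3 + p (P(p) = 3 + (p - 1*0) = 3 + (p + 0) = 3 + p)
R = -23 (R = (6 + 1) - 30 = 7 - 30 = -23)
R*P(n(-5, 0)) = -23*(3 + (4 - √((-5)² + 0²))) = -23*(3 + (4 - √(25 + 0))) = -23*(3 + (4 - √25)) = -23*(3 + (4 - 1*5)) = -23*(3 + (4 - 5)) = -23*(3 - 1) = -23*2 = -46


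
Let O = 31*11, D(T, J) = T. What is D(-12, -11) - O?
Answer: -353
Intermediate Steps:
O = 341
D(-12, -11) - O = -12 - 1*341 = -12 - 341 = -353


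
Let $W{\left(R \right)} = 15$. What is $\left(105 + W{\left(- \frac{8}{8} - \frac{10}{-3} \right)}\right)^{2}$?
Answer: $14400$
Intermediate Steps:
$\left(105 + W{\left(- \frac{8}{8} - \frac{10}{-3} \right)}\right)^{2} = \left(105 + 15\right)^{2} = 120^{2} = 14400$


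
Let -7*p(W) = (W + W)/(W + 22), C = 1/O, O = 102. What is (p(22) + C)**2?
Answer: 9025/509796 ≈ 0.017703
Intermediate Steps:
C = 1/102 ≈ 0.0098039
p(W) = -2*W/(7*(22 + W)) (p(W) = -(W + W)/(7*(W + 22)) = -2*W/(7*(22 + W)))
(p(22) + C)**2 = (-2*22/(154 + 7*22) + 1/102)**2 = (-2*22/(154 + 154) + 1/102)**2 = (-2*22/308 + 1/102)**2 = (-2*22*1/308 + 1/102)**2 = (-1/7 + 1/102)**2 = (-95/714)**2 = 9025/509796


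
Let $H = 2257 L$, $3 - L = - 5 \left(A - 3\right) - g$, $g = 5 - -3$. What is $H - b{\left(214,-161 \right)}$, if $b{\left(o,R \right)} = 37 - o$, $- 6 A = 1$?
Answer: $- \frac{64391}{6} \approx -10732.0$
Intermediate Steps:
$A = - \frac{1}{6}$ ($A = \left(- \frac{1}{6}\right) 1 = - \frac{1}{6} \approx -0.16667$)
$g = 8$ ($g = 5 + 3 = 8$)
$L = - \frac{29}{6}$ ($L = 3 - \left(- 5 \left(- \frac{1}{6} - 3\right) - 8\right) = 3 - \left(\left(-5\right) \left(- \frac{19}{6}\right) - 8\right) = 3 - \left(\frac{95}{6} - 8\right) = 3 - \frac{47}{6} = - \frac{29}{6} \approx -4.8333$)
$H = - \frac{65453}{6}$ ($H = 2257 \left(- \frac{29}{6}\right) = - \frac{65453}{6} \approx -10909.0$)
$H - b{\left(214,-161 \right)} = - \frac{65453}{6} - \left(37 - 214\right) = - \frac{65453}{6} - -177 = - \frac{65453}{6} + 177 = - \frac{64391}{6}$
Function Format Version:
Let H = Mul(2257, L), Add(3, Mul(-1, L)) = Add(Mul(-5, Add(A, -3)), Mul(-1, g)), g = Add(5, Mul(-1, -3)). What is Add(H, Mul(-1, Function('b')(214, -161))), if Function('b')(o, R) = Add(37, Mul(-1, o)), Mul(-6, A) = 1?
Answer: Rational(-64391, 6) ≈ -10732.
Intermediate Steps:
A = Rational(-1, 6) (A = Mul(Rational(-1, 6), 1) = Rational(-1, 6) ≈ -0.16667)
g = 8 (g = Add(5, 3) = 8)
L = Rational(-29, 6) (L = Add(3, Mul(-1, Add(Mul(-5, Add(Rational(-1, 6), -3)), Mul(-1, 8)))) = Add(3, Mul(-1, Add(Mul(-5, Rational(-19, 6)), -8))) = Add(3, Mul(-1, Add(Rational(95, 6), -8))) = Add(3, Mul(-1, Rational(47, 6))) = Add(3, Rational(-47, 6)) = Rational(-29, 6) ≈ -4.8333)
H = Rational(-65453, 6) (H = Mul(2257, Rational(-29, 6)) = Rational(-65453, 6) ≈ -10909.)
Add(H, Mul(-1, Function('b')(214, -161))) = Add(Rational(-65453, 6), Mul(-1, Add(37, Mul(-1, 214)))) = Add(Rational(-65453, 6), Mul(-1, Add(37, -214))) = Add(Rational(-65453, 6), Mul(-1, -177)) = Add(Rational(-65453, 6), 177) = Rational(-64391, 6)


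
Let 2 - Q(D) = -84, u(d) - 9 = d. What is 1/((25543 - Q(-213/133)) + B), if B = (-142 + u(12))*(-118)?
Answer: 1/39735 ≈ 2.5167e-5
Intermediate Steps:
u(d) = 9 + d
B = 14278 (B = (-142 + (9 + 12))*(-118) = (-142 + 21)*(-118) = -121*(-118) = 14278)
Q(D) = 86 (Q(D) = 2 - 1*(-84) = 2 + 84 = 86)
1/((25543 - Q(-213/133)) + B) = 1/((25543 - 1*86) + 14278) = 1/((25543 - 86) + 14278) = 1/(25457 + 14278) = 1/39735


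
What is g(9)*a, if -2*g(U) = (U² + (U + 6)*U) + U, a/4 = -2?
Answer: 900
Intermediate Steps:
a = -8 (a = 4*(-2) = -8)
g(U) = -U/2 - U²/2 - U*(6 + U)/2 (g(U) = -((U² + (U + 6)*U) + U)/2 = -((U² + (6 + U)*U) + U)/2 = -((U² + U*(6 + U)) + U)/2 = -(U + U² + U*(6 + U))/2 = -U/2 - U²/2 - U*(6 + U)/2)
g(9)*a = -½*9*(7 + 2*9)*(-8) = -½*9*(7 + 18)*(-8) = -½*9*25*(-8) = -225/2*(-8) = 900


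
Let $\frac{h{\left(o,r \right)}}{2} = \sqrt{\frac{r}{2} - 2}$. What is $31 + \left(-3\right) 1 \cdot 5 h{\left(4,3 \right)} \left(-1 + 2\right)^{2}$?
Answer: $31 - 15 i \sqrt{2} \approx 31.0 - 21.213 i$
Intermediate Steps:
$h{\left(o,r \right)} = 2 \sqrt{-2 + \frac{r}{2}}$ ($h{\left(o,r \right)} = 2 \sqrt{\frac{r}{2} - 2} = 2 \sqrt{-2 + \frac{r}{2}}$)
$31 + \left(-3\right) 1 \cdot 5 h{\left(4,3 \right)} \left(-1 + 2\right)^{2} = 31 + \left(-3\right) 1 \cdot 5 \sqrt{-8 + 2 \cdot 3} \left(-1 + 2\right)^{2} = 31 + \left(-3\right) 5 \sqrt{-8 + 6} \cdot 1^{2} = 31 - 15 \sqrt{-2} \cdot 1 = 31 - 15 i \sqrt{2} \cdot 1 = 31 - 15 i \sqrt{2}$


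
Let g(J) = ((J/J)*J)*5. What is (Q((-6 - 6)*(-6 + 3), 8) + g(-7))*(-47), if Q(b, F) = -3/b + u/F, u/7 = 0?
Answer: 19787/12 ≈ 1648.9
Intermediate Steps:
g(J) = 5*J (g(J) = (1*J)*5 = J*5 = 5*J)
u = 0 (u = 7*0 = 0)
Q(b, F) = -3/b (Q(b, F) = -3/b + 0/F = -3/b + 0 = -3/b)
(Q((-6 - 6)*(-6 + 3), 8) + g(-7))*(-47) = (-3*1/((-6 - 6)*(-6 + 3)) + 5*(-7))*(-47) = (-3/((-12*(-3))) - 35)*(-47) = (-3/36 - 35)*(-47) = (-3*1/36 - 35)*(-47) = (-1/12 - 35)*(-47) = -421/12*(-47) = 19787/12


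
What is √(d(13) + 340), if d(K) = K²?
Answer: √509 ≈ 22.561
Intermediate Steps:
√(d(13) + 340) = √(13² + 340) = √(169 + 340) = √509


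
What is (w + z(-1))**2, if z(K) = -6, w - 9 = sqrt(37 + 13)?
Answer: 59 + 30*sqrt(2) ≈ 101.43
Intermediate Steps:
w = 9 + 5*sqrt(2) (w = 9 + sqrt(37 + 13) = 9 + sqrt(50) = 9 + 5*sqrt(2) ≈ 16.071)
(w + z(-1))**2 = ((9 + 5*sqrt(2)) - 6)**2 = (3 + 5*sqrt(2))**2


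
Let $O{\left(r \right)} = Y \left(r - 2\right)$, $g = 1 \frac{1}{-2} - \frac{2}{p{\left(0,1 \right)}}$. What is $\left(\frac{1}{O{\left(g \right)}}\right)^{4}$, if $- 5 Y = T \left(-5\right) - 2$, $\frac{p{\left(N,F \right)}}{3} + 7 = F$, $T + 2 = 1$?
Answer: $\frac{810000}{3418801} \approx 0.23693$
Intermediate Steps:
$T = -1$ ($T = -2 + 1 = -1$)
$p{\left(N,F \right)} = -21 + 3 F$
$g = - \frac{7}{18}$ ($g = 1 \frac{1}{-2} - \frac{2}{-21 + 3 \cdot 1} = 1 \left(- \frac{1}{2}\right) - \frac{2}{-21 + 3} = - \frac{1}{2} - \frac{2}{-18} = - \frac{1}{2} - - \frac{1}{9} = - \frac{1}{2} + \frac{1}{9} = - \frac{7}{18} \approx -0.38889$)
$Y = - \frac{3}{5}$ ($Y = - \frac{\left(-1\right) \left(-5\right) - 2}{5} = - \frac{5 - 2}{5} = \left(- \frac{1}{5}\right) 3 = - \frac{3}{5} \approx -0.6$)
$O{\left(r \right)} = \frac{6}{5} - \frac{3 r}{5}$ ($O{\left(r \right)} = - \frac{3 \left(r - 2\right)}{5} = - \frac{3 \left(-2 + r\right)}{5} = \frac{6}{5} - \frac{3 r}{5}$)
$\left(\frac{1}{O{\left(g \right)}}\right)^{4} = \left(\frac{1}{\frac{6}{5} - - \frac{7}{30}}\right)^{4} = \left(\frac{1}{\frac{6}{5} + \frac{7}{30}}\right)^{4} = \left(\frac{1}{\frac{43}{30}}\right)^{4} = \left(\frac{30}{43}\right)^{4} = \frac{810000}{3418801}$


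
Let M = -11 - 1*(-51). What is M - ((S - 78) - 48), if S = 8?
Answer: 158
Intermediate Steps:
M = 40 (M = -11 + 51 = 40)
M - ((S - 78) - 48) = 40 - ((8 - 78) - 48) = 40 - (-70 - 48) = 40 - 1*(-118) = 40 + 118 = 158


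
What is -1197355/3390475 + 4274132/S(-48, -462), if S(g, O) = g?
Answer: -724569758287/8137140 ≈ -89045.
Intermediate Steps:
-1197355/3390475 + 4274132/S(-48, -462) = -1197355/3390475 + 4274132/(-48) = -1197355*1/3390475 + 4274132*(-1/48) = -239471/678095 - 1068533/12 = -724569758287/8137140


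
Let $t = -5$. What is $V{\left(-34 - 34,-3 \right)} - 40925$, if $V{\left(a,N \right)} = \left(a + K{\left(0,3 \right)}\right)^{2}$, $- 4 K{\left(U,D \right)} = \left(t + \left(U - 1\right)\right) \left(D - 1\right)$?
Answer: $-36700$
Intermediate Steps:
$K{\left(U,D \right)} = - \frac{\left(-1 + D\right) \left(-6 + U\right)}{4}$ ($K{\left(U,D \right)} = - \frac{\left(-5 + \left(U - 1\right)\right) \left(D - 1\right)}{4} = - \frac{\left(-5 + \left(U - 1\right)\right) \left(-1 + D\right)}{4} = - \frac{\left(-5 + \left(-1 + U\right)\right) \left(-1 + D\right)}{4} = - \frac{\left(-6 + U\right) \left(-1 + D\right)}{4} = - \frac{\left(-1 + D\right) \left(-6 + U\right)}{4}$)
$V{\left(a,N \right)} = \left(3 + a\right)^{2}$ ($V{\left(a,N \right)} = \left(a + \left(- \frac{3}{2} + \frac{1}{4} \cdot 0 + \frac{3}{2} \cdot 3 - \frac{3}{4} \cdot 0\right)\right)^{2} = \left(a + \left(- \frac{3}{2} + 0 + \frac{9}{2} + 0\right)\right)^{2} = \left(a + 3\right)^{2} = \left(3 + a\right)^{2}$)
$V{\left(-34 - 34,-3 \right)} - 40925 = \left(3 - 68\right)^{2} - 40925 = \left(-65\right)^{2} - 40925 = 4225 - 40925 = -36700$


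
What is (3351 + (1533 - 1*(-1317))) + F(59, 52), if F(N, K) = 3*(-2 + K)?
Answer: 6351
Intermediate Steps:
F(N, K) = -6 + 3*K
(3351 + (1533 - 1*(-1317))) + F(59, 52) = (3351 + (1533 - 1*(-1317))) + (-6 + 3*52) = (3351 + (1533 + 1317)) + (-6 + 156) = (3351 + 2850) + 150 = 6201 + 150 = 6351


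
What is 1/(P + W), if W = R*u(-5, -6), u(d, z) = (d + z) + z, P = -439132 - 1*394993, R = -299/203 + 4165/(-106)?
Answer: -21518/17933789537 ≈ -1.1999e-6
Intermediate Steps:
R = -877189/21518 (R = -299*1/203 + 4165*(-1/106) = -299/203 - 4165/106 = -877189/21518 ≈ -40.765)
P = -834125 (P = -439132 - 394993 = -834125)
u(d, z) = d + 2*z
W = 14912213/21518 (W = -877189*(-5 + 2*(-6))/21518 = -877189*(-5 - 12)/21518 = -877189/21518*(-17) = 14912213/21518 ≈ 693.01)
1/(P + W) = 1/(-834125 + 14912213/21518) = 1/(-17933789537/21518) = -21518/17933789537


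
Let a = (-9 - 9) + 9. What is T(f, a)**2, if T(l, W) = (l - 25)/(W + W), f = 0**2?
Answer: 625/324 ≈ 1.9290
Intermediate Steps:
f = 0
a = -9 (a = -18 + 9 = -9)
T(l, W) = (-25 + l)/(2*W) (T(l, W) = (-25 + l)/((2*W)) = (-25 + l)*(1/(2*W)) = (-25 + l)/(2*W))
T(f, a)**2 = ((1/2)*(-25 + 0)/(-9))**2 = ((1/2)*(-1/9)*(-25))**2 = (25/18)**2 = 625/324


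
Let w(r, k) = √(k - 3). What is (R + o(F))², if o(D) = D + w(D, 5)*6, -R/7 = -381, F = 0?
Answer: 7112961 + 32004*√2 ≈ 7.1582e+6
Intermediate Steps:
w(r, k) = √(-3 + k)
R = 2667 (R = -7*(-381) = 2667)
o(D) = D + 6*√2 (o(D) = D + √(-3 + 5)*6 = D + √2*6 = D + 6*√2)
(R + o(F))² = (2667 + (0 + 6*√2))² = (2667 + 6*√2)²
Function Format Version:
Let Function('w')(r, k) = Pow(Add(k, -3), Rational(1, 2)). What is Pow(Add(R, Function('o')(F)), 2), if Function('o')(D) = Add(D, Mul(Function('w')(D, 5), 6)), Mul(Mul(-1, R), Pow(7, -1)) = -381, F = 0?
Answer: Add(7112961, Mul(32004, Pow(2, Rational(1, 2)))) ≈ 7.1582e+6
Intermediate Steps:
Function('w')(r, k) = Pow(Add(-3, k), Rational(1, 2))
R = 2667 (R = Mul(-7, -381) = 2667)
Function('o')(D) = Add(D, Mul(6, Pow(2, Rational(1, 2)))) (Function('o')(D) = Add(D, Mul(Pow(Add(-3, 5), Rational(1, 2)), 6)) = Add(D, Mul(Pow(2, Rational(1, 2)), 6)) = Add(D, Mul(6, Pow(2, Rational(1, 2)))))
Pow(Add(R, Function('o')(F)), 2) = Pow(Add(2667, Add(0, Mul(6, Pow(2, Rational(1, 2))))), 2) = Pow(Add(2667, Mul(6, Pow(2, Rational(1, 2)))), 2)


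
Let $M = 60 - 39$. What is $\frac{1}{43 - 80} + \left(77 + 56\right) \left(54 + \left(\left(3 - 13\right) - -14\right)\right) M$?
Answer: $\frac{5993777}{37} \approx 1.6199 \cdot 10^{5}$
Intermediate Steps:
$M = 21$
$\frac{1}{43 - 80} + \left(77 + 56\right) \left(54 + \left(\left(3 - 13\right) - -14\right)\right) M = \frac{1}{43 - 80} + \left(77 + 56\right) \left(54 + \left(\left(3 - 13\right) - -14\right)\right) 21 = \frac{1}{-37} + 133 \left(54 + \left(\left(3 - 13\right) + 14\right)\right) 21 = - \frac{1}{37} + 133 \left(54 + \left(-10 + 14\right)\right) 21 = - \frac{1}{37} + 133 \left(54 + 4\right) 21 = - \frac{1}{37} + 133 \cdot 58 \cdot 21 = - \frac{1}{37} + 7714 \cdot 21 = - \frac{1}{37} + 161994 = \frac{5993777}{37}$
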